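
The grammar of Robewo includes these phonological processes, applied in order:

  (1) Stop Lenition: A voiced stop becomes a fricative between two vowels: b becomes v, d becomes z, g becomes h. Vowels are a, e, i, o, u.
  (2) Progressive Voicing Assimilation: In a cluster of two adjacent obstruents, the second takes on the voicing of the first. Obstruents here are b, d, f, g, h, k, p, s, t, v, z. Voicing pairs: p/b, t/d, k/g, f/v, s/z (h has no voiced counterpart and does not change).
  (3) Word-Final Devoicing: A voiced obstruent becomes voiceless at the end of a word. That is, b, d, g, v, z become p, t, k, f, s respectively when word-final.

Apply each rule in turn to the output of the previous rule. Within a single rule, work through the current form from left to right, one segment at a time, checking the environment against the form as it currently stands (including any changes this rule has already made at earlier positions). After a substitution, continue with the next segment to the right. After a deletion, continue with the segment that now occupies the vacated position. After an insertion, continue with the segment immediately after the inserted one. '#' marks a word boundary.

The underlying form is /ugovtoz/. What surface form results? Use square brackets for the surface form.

(1) Stop Lenition: [ugovtoz] → [uhovtoz]
(2) Progressive Voicing Assimilation: [uhovtoz] → [uhovdoz]
(3) Word-Final Devoicing: [uhovdoz] → [uhovdos]

[uhovdos]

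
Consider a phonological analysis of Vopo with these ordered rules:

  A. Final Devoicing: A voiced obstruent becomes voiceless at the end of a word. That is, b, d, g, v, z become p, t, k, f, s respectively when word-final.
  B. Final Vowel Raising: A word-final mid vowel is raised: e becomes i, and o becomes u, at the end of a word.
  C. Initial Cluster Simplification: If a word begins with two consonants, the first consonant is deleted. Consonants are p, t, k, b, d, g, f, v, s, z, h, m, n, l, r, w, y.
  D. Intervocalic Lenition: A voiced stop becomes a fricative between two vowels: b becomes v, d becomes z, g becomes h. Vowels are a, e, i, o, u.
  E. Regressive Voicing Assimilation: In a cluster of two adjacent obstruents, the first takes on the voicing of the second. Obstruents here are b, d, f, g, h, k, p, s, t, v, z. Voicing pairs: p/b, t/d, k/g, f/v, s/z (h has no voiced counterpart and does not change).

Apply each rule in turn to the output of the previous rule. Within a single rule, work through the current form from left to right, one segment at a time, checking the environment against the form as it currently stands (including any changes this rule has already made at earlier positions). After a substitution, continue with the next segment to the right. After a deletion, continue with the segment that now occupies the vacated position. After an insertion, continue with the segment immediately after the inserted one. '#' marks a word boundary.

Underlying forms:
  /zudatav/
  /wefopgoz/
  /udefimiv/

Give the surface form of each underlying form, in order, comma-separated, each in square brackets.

/zudatav/:
  A Final Devoicing: [zudatav] → [zudataf]
  B Final Vowel Raising: no change — [zudataf]
  C Initial Cluster Simplification: no change — [zudataf]
  D Intervocalic Lenition: [zudataf] → [zuzataf]
  E Regressive Voicing Assimilation: no change — [zuzataf]
/wefopgoz/:
  A Final Devoicing: [wefopgoz] → [wefopgos]
  B Final Vowel Raising: no change — [wefopgos]
  C Initial Cluster Simplification: no change — [wefopgos]
  D Intervocalic Lenition: no change — [wefopgos]
  E Regressive Voicing Assimilation: [wefopgos] → [wefobgos]
/udefimiv/:
  A Final Devoicing: [udefimiv] → [udefimif]
  B Final Vowel Raising: no change — [udefimif]
  C Initial Cluster Simplification: no change — [udefimif]
  D Intervocalic Lenition: [udefimif] → [uzefimif]
  E Regressive Voicing Assimilation: no change — [uzefimif]

[zuzataf], [wefobgos], [uzefimif]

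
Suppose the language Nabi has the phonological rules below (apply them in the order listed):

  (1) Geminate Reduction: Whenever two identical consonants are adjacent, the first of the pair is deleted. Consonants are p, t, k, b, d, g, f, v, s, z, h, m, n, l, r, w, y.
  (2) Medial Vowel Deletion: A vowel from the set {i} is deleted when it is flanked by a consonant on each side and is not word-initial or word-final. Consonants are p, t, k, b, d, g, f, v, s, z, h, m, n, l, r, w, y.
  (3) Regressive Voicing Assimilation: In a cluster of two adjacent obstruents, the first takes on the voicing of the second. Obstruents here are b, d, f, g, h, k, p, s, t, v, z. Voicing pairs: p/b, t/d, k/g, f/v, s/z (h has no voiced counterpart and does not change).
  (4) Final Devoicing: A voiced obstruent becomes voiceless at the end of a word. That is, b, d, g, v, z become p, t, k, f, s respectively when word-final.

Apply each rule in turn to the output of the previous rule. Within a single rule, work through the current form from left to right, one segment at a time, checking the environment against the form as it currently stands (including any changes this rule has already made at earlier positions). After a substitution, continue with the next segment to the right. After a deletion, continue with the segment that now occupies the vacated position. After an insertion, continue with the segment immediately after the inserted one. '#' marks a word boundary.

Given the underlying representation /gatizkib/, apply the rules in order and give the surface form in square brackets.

(1) Geminate Reduction: no change — [gatizkib]
(2) Medial Vowel Deletion: [gatizkib] → [gatzkb]
(3) Regressive Voicing Assimilation: [gatzkb] → [gadsgb]
(4) Final Devoicing: [gadsgb] → [gadsgp]

[gadsgp]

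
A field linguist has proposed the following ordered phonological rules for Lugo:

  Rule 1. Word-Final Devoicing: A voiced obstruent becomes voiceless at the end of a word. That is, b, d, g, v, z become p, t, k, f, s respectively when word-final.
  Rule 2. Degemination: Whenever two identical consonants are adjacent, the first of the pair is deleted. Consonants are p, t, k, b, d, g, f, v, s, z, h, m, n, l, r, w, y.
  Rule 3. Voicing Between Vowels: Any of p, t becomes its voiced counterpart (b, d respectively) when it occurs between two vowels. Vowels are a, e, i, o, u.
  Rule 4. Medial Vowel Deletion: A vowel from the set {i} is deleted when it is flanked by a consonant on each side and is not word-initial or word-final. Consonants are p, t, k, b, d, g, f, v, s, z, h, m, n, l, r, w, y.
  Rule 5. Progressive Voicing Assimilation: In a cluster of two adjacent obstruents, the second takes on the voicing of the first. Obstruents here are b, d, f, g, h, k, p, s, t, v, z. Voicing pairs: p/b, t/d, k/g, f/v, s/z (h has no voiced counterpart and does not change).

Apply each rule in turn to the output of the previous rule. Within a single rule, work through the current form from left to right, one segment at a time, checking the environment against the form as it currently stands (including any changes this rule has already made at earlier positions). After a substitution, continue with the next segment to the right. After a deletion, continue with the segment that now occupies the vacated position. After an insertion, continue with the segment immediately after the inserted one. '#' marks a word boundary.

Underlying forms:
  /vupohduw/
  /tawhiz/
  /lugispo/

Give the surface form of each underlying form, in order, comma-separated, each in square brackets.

[vubohtuw], [tawhs], [lugzbo]

/vupohduw/:
  Rule 1 Word-Final Devoicing: no change — [vupohduw]
  Rule 2 Degemination: no change — [vupohduw]
  Rule 3 Voicing Between Vowels: [vupohduw] → [vubohduw]
  Rule 4 Medial Vowel Deletion: no change — [vubohduw]
  Rule 5 Progressive Voicing Assimilation: [vubohduw] → [vubohtuw]
/tawhiz/:
  Rule 1 Word-Final Devoicing: [tawhiz] → [tawhis]
  Rule 2 Degemination: no change — [tawhis]
  Rule 3 Voicing Between Vowels: no change — [tawhis]
  Rule 4 Medial Vowel Deletion: [tawhis] → [tawhs]
  Rule 5 Progressive Voicing Assimilation: no change — [tawhs]
/lugispo/:
  Rule 1 Word-Final Devoicing: no change — [lugispo]
  Rule 2 Degemination: no change — [lugispo]
  Rule 3 Voicing Between Vowels: no change — [lugispo]
  Rule 4 Medial Vowel Deletion: [lugispo] → [lugspo]
  Rule 5 Progressive Voicing Assimilation: [lugspo] → [lugzbo]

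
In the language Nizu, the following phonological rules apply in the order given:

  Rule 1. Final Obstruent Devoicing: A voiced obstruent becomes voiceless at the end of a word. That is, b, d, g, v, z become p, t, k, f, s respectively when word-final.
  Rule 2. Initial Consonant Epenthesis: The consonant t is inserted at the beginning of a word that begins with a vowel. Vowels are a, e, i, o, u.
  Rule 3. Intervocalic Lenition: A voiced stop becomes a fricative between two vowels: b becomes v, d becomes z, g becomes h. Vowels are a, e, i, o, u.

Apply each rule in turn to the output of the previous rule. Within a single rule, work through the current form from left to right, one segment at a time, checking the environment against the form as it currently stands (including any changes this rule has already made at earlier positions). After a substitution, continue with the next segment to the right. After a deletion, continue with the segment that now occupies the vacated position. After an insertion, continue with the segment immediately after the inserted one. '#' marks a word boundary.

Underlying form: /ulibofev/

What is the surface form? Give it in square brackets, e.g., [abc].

Rule 1 Final Obstruent Devoicing: [ulibofev] → [ulibofef]
Rule 2 Initial Consonant Epenthesis: [ulibofef] → [tulibofef]
Rule 3 Intervocalic Lenition: [tulibofef] → [tulivofef]

[tulivofef]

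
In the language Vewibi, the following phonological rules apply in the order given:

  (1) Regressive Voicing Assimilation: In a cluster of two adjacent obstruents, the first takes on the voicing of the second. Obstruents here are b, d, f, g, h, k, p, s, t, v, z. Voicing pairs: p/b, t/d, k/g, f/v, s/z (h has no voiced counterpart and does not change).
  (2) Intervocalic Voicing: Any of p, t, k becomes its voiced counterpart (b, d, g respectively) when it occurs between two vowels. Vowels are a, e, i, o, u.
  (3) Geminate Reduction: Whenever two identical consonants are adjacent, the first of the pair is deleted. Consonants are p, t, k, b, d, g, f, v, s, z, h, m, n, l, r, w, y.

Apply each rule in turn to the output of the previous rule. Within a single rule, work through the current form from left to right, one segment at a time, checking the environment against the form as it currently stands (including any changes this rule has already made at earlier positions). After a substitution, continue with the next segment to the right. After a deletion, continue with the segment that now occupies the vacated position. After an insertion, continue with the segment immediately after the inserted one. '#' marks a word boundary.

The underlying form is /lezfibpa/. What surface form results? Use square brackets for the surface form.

[lesfipa]

(1) Regressive Voicing Assimilation: [lezfibpa] → [lesfippa]
(2) Intervocalic Voicing: no change — [lesfippa]
(3) Geminate Reduction: [lesfippa] → [lesfipa]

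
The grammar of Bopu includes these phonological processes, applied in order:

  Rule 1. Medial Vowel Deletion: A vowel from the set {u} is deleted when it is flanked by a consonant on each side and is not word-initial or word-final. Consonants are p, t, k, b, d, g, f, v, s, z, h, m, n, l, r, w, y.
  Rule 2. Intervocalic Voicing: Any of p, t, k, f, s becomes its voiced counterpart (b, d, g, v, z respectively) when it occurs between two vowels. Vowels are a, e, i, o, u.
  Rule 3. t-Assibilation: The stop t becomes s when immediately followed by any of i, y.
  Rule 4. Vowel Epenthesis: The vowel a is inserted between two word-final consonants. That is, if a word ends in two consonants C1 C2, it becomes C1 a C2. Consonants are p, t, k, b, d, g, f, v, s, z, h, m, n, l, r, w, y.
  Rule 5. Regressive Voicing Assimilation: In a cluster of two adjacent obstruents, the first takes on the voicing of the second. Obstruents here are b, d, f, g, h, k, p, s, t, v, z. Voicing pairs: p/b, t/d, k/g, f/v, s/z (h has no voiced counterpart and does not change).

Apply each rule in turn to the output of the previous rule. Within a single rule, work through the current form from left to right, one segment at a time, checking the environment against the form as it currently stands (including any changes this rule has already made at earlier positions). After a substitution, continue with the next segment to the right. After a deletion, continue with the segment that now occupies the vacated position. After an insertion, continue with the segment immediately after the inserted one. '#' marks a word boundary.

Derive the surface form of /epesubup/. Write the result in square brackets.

Rule 1 Medial Vowel Deletion: [epesubup] → [epesbp]
Rule 2 Intervocalic Voicing: [epesbp] → [ebesbp]
Rule 3 t-Assibilation: no change — [ebesbp]
Rule 4 Vowel Epenthesis: [ebesbp] → [ebesbap]
Rule 5 Regressive Voicing Assimilation: [ebesbap] → [ebezbap]

[ebezbap]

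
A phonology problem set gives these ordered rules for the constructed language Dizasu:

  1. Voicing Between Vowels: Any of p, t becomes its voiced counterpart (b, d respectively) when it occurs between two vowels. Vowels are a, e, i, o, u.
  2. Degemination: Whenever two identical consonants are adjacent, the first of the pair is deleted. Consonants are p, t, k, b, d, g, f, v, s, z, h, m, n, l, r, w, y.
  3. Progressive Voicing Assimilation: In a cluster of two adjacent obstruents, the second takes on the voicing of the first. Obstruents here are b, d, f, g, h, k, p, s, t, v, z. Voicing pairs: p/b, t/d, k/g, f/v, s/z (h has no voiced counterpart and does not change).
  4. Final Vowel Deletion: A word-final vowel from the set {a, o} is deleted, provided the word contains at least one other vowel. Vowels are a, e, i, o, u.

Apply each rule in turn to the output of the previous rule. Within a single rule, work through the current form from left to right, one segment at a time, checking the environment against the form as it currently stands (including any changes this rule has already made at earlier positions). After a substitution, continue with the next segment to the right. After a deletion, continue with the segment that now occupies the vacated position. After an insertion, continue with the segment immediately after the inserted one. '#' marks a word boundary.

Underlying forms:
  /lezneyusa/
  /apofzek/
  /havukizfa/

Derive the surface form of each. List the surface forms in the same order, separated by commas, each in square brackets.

/lezneyusa/:
  1 Voicing Between Vowels: no change — [lezneyusa]
  2 Degemination: no change — [lezneyusa]
  3 Progressive Voicing Assimilation: no change — [lezneyusa]
  4 Final Vowel Deletion: [lezneyusa] → [lezneyus]
/apofzek/:
  1 Voicing Between Vowels: [apofzek] → [abofzek]
  2 Degemination: no change — [abofzek]
  3 Progressive Voicing Assimilation: [abofzek] → [abofsek]
  4 Final Vowel Deletion: no change — [abofsek]
/havukizfa/:
  1 Voicing Between Vowels: no change — [havukizfa]
  2 Degemination: no change — [havukizfa]
  3 Progressive Voicing Assimilation: [havukizfa] → [havukizva]
  4 Final Vowel Deletion: [havukizva] → [havukizv]

[lezneyus], [abofsek], [havukizv]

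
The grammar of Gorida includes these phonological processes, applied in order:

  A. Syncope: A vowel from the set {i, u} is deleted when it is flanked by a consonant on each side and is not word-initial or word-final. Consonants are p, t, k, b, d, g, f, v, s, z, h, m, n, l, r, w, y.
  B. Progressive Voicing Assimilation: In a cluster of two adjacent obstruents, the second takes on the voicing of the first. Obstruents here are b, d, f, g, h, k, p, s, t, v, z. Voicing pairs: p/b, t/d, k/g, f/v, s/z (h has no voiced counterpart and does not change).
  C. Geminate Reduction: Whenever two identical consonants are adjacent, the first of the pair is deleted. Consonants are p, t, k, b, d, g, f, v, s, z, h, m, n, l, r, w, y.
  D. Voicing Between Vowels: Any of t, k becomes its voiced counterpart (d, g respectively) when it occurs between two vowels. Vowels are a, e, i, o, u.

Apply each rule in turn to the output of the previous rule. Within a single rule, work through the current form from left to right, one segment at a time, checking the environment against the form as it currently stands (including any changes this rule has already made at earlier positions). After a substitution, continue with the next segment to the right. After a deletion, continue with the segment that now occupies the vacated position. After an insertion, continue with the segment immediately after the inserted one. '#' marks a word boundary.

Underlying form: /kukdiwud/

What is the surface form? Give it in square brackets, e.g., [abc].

A Syncope: [kukdiwud] → [kkdwd]
B Progressive Voicing Assimilation: [kkdwd] → [kktwd]
C Geminate Reduction: [kktwd] → [ktwd]
D Voicing Between Vowels: no change — [ktwd]

[ktwd]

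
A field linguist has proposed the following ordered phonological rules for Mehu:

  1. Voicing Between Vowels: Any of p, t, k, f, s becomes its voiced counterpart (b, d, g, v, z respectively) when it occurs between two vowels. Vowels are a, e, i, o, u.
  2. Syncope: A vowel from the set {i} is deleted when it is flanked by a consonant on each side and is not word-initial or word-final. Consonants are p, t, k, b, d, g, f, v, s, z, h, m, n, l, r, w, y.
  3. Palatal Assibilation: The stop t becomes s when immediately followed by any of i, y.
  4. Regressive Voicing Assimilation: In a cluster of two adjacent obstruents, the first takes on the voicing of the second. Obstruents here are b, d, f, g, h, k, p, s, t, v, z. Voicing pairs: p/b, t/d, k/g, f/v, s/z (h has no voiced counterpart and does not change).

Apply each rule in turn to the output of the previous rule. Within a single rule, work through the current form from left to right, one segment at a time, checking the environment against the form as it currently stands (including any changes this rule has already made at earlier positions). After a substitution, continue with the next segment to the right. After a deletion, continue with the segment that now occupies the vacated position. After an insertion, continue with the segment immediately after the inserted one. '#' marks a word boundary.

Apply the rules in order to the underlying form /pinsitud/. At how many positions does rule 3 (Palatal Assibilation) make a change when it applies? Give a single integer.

1 Voicing Between Vowels: [pinsitud] → [pinsidud]
2 Syncope: [pinsidud] → [pnsdud]
3 Palatal Assibilation: no change — [pnsdud]
4 Regressive Voicing Assimilation: [pnsdud] → [pnzdud]
Rule 3 changed 0 position(s).

0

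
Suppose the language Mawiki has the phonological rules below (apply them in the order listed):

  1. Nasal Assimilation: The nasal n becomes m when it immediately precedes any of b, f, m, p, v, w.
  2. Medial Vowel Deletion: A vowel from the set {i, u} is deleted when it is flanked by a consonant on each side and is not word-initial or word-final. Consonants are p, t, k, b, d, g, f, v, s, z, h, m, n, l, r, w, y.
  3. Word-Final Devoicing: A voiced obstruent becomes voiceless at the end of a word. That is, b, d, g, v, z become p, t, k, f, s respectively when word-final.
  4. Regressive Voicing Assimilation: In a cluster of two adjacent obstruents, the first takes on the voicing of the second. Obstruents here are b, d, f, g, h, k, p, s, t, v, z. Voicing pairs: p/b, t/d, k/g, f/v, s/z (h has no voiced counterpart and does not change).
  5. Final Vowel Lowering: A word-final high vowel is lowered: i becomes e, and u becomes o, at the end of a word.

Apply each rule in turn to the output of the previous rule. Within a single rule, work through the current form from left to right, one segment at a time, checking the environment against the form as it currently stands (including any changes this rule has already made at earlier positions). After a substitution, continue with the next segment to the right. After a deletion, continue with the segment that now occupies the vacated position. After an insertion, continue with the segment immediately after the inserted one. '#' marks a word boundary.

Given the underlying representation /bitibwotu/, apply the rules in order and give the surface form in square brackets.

[pdbwoto]

1 Nasal Assimilation: no change — [bitibwotu]
2 Medial Vowel Deletion: [bitibwotu] → [btbwotu]
3 Word-Final Devoicing: no change — [btbwotu]
4 Regressive Voicing Assimilation: [btbwotu] → [pdbwotu]
5 Final Vowel Lowering: [pdbwotu] → [pdbwoto]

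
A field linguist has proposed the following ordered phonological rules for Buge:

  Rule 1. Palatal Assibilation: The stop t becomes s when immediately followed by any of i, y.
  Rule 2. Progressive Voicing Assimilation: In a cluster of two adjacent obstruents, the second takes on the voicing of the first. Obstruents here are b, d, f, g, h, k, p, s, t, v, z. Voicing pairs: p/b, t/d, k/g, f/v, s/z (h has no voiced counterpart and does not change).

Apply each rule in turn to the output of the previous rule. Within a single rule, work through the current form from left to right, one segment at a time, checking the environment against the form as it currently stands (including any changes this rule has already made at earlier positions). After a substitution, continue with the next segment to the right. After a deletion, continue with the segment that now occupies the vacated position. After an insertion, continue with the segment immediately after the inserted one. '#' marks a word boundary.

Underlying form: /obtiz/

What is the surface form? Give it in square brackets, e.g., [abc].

Rule 1 Palatal Assibilation: [obtiz] → [obsiz]
Rule 2 Progressive Voicing Assimilation: [obsiz] → [obziz]

[obziz]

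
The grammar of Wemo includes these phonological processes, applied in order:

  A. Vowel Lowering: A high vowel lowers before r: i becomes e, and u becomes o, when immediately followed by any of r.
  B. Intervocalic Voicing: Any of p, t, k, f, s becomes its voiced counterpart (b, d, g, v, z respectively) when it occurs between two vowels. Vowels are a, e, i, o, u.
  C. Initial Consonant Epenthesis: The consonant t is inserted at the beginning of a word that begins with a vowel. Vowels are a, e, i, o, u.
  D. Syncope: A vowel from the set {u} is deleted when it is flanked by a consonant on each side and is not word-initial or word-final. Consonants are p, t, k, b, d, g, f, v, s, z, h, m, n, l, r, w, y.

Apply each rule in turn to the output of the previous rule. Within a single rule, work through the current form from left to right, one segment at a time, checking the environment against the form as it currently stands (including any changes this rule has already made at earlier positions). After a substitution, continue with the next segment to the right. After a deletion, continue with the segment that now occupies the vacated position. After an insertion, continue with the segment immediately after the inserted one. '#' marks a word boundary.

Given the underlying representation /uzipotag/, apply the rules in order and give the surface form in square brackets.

A Vowel Lowering: no change — [uzipotag]
B Intervocalic Voicing: [uzipotag] → [uzibodag]
C Initial Consonant Epenthesis: [uzibodag] → [tuzibodag]
D Syncope: [tuzibodag] → [tzibodag]

[tzibodag]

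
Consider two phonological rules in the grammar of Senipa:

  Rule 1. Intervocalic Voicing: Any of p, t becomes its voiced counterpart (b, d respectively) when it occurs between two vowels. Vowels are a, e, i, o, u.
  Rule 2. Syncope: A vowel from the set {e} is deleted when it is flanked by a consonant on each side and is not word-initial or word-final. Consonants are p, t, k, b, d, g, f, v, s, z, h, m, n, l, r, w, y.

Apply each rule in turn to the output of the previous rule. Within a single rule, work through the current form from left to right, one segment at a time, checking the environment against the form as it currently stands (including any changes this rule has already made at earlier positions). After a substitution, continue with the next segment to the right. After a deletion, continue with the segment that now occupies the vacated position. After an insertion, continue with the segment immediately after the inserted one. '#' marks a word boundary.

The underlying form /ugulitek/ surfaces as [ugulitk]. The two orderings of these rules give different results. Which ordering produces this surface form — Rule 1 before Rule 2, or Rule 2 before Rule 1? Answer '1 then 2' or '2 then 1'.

Order 1 then 2:
  1 Intervocalic Voicing: [ugulitek] → [ugulidek]
  2 Syncope: [ugulidek] → [ugulidk]
  result: [ugulidk]
Order 2 then 1:
  2 Syncope: [ugulitek] → [ugulitk]
  1 Intervocalic Voicing: no change — [ugulitk]
  result: [ugulitk]

2 then 1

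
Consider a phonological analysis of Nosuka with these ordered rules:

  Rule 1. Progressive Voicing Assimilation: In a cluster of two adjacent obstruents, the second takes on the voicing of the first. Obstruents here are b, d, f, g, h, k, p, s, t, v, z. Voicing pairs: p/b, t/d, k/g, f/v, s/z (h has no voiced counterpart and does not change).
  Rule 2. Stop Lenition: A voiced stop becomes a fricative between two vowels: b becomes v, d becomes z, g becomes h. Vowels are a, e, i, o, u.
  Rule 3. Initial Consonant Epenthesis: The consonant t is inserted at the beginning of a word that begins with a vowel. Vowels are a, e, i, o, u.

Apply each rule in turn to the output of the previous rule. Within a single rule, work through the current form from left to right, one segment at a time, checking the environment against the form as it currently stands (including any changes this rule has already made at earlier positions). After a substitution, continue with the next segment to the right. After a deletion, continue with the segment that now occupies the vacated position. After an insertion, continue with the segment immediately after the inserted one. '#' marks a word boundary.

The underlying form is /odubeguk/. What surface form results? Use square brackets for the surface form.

Rule 1 Progressive Voicing Assimilation: no change — [odubeguk]
Rule 2 Stop Lenition: [odubeguk] → [ozuvehuk]
Rule 3 Initial Consonant Epenthesis: [ozuvehuk] → [tozuvehuk]

[tozuvehuk]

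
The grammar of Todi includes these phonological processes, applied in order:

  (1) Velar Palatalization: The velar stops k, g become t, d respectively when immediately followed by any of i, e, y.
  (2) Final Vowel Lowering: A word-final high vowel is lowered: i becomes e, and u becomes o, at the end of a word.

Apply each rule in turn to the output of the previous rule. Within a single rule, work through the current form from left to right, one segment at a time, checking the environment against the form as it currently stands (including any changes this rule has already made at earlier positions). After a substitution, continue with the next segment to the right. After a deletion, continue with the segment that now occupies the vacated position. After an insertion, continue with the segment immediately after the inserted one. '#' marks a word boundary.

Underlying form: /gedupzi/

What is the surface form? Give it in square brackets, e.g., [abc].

[dedupze]

(1) Velar Palatalization: [gedupzi] → [dedupzi]
(2) Final Vowel Lowering: [dedupzi] → [dedupze]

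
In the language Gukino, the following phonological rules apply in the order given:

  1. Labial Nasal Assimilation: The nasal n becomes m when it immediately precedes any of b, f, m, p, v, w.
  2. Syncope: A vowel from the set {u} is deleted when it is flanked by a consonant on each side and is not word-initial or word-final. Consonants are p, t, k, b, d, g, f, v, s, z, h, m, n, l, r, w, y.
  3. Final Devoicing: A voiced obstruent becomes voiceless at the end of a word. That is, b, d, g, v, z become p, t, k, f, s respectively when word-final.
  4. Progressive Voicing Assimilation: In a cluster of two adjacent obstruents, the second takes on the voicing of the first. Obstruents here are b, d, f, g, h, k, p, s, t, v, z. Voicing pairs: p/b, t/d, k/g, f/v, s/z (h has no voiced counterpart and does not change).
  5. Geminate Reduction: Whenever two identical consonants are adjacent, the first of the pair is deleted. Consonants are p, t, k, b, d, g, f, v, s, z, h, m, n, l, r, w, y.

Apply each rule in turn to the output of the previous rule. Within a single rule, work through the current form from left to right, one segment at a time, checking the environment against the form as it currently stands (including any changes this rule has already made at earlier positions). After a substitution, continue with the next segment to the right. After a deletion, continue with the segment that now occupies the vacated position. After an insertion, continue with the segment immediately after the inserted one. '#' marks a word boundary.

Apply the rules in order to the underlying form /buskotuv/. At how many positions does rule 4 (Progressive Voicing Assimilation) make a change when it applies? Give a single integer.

1 Labial Nasal Assimilation: no change — [buskotuv]
2 Syncope: [buskotuv] → [bskotv]
3 Final Devoicing: [bskotv] → [bskotf]
4 Progressive Voicing Assimilation: [bskotf] → [bzgotf]
5 Geminate Reduction: no change — [bzgotf]
Rule 4 changed 2 position(s).

2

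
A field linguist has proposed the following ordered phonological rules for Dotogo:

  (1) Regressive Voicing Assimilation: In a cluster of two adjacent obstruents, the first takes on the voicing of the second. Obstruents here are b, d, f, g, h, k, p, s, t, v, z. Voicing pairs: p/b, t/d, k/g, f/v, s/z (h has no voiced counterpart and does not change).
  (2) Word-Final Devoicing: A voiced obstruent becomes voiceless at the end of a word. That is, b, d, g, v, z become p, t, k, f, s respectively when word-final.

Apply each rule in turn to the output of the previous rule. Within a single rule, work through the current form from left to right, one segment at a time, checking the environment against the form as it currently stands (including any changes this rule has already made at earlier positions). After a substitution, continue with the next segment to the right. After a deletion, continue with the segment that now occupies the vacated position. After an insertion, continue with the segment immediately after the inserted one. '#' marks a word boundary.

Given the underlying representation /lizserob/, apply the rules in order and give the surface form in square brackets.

(1) Regressive Voicing Assimilation: [lizserob] → [lisserob]
(2) Word-Final Devoicing: [lisserob] → [lisserop]

[lisserop]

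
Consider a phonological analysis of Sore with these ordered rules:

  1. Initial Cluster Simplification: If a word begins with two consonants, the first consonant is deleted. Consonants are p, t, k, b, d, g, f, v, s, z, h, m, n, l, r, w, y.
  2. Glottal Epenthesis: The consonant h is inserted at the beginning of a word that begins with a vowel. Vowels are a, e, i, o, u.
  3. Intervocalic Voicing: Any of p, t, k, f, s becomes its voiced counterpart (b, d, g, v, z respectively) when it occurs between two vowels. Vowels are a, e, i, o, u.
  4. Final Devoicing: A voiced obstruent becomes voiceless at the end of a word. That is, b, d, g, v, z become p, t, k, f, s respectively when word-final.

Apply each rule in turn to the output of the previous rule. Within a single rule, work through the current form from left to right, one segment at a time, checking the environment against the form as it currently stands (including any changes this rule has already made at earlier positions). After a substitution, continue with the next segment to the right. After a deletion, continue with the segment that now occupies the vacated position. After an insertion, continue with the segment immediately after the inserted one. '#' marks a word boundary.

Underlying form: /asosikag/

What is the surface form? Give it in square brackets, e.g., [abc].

[hazozigak]

1 Initial Cluster Simplification: no change — [asosikag]
2 Glottal Epenthesis: [asosikag] → [hasosikag]
3 Intervocalic Voicing: [hasosikag] → [hazozigag]
4 Final Devoicing: [hazozigag] → [hazozigak]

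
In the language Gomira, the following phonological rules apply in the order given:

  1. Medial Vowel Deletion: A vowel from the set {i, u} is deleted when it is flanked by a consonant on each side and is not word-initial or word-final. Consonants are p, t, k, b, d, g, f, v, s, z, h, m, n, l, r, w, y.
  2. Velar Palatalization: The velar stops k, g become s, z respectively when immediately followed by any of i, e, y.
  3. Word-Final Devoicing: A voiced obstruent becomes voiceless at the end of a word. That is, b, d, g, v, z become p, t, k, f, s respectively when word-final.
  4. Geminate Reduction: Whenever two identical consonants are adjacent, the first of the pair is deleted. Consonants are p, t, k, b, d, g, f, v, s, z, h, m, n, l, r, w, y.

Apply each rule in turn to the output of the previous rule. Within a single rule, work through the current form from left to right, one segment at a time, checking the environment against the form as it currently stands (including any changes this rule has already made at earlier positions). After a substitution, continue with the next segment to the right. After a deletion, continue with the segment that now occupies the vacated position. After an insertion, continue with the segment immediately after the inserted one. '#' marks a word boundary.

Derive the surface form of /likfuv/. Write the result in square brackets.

[lkf]

1 Medial Vowel Deletion: [likfuv] → [lkfv]
2 Velar Palatalization: no change — [lkfv]
3 Word-Final Devoicing: [lkfv] → [lkff]
4 Geminate Reduction: [lkff] → [lkf]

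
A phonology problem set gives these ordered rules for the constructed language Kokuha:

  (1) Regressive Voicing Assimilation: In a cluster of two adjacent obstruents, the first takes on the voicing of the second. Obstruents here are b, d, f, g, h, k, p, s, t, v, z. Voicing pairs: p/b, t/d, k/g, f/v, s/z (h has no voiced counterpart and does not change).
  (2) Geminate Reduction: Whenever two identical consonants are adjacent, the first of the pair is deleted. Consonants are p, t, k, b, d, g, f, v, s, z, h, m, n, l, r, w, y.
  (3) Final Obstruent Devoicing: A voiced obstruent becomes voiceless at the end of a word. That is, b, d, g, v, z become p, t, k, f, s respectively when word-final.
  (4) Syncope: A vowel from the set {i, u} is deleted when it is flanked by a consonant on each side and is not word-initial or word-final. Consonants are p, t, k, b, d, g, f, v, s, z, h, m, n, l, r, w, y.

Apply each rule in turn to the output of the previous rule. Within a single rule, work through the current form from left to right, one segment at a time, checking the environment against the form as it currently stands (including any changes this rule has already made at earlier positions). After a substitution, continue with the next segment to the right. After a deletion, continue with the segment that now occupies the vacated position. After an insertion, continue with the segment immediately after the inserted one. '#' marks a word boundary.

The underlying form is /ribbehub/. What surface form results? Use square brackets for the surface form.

(1) Regressive Voicing Assimilation: no change — [ribbehub]
(2) Geminate Reduction: [ribbehub] → [ribehub]
(3) Final Obstruent Devoicing: [ribehub] → [ribehup]
(4) Syncope: [ribehup] → [rbehp]

[rbehp]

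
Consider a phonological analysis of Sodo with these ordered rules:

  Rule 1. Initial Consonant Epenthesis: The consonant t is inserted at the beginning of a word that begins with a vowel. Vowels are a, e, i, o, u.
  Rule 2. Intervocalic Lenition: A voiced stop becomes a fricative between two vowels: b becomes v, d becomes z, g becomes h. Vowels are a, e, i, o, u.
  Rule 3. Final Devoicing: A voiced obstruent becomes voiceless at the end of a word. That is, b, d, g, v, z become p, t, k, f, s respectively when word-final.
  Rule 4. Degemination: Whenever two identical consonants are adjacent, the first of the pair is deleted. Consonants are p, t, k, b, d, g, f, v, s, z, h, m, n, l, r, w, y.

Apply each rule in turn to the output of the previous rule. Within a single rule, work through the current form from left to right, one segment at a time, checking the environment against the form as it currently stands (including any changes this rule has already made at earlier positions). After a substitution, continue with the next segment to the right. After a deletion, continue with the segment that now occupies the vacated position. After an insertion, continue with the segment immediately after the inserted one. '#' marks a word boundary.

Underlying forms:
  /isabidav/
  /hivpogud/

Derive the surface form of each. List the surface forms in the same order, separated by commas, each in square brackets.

[tisavizaf], [hivpohut]

/isabidav/:
  Rule 1 Initial Consonant Epenthesis: [isabidav] → [tisabidav]
  Rule 2 Intervocalic Lenition: [tisabidav] → [tisavizav]
  Rule 3 Final Devoicing: [tisavizav] → [tisavizaf]
  Rule 4 Degemination: no change — [tisavizaf]
/hivpogud/:
  Rule 1 Initial Consonant Epenthesis: no change — [hivpogud]
  Rule 2 Intervocalic Lenition: [hivpogud] → [hivpohud]
  Rule 3 Final Devoicing: [hivpohud] → [hivpohut]
  Rule 4 Degemination: no change — [hivpohut]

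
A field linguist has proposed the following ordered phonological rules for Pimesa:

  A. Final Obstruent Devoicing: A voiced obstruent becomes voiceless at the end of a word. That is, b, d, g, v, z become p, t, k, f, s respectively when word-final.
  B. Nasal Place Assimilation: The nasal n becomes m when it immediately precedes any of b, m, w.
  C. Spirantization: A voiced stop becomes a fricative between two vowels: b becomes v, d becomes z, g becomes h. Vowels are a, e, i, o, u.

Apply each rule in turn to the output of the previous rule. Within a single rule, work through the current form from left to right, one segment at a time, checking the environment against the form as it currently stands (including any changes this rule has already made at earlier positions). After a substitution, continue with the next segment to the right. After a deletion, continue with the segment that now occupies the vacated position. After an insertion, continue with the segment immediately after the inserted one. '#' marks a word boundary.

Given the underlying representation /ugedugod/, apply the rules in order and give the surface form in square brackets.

[uhezuhot]

A Final Obstruent Devoicing: [ugedugod] → [ugedugot]
B Nasal Place Assimilation: no change — [ugedugot]
C Spirantization: [ugedugot] → [uhezuhot]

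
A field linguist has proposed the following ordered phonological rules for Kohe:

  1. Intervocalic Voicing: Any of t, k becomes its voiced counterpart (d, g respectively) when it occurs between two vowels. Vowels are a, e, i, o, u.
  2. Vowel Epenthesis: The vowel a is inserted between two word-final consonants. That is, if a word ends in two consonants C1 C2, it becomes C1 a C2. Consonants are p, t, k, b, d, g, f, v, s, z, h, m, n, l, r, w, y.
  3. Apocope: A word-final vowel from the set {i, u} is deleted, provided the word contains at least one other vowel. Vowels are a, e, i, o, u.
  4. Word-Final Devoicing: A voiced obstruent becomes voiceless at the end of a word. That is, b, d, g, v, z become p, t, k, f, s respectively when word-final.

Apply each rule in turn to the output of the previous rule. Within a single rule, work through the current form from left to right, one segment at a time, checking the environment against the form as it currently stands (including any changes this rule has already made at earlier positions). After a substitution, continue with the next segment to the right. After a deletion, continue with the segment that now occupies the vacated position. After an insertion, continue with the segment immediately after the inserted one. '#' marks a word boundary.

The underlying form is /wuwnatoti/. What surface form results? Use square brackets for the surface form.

[wuwnadot]

1 Intervocalic Voicing: [wuwnatoti] → [wuwnadodi]
2 Vowel Epenthesis: no change — [wuwnadodi]
3 Apocope: [wuwnadodi] → [wuwnadod]
4 Word-Final Devoicing: [wuwnadod] → [wuwnadot]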